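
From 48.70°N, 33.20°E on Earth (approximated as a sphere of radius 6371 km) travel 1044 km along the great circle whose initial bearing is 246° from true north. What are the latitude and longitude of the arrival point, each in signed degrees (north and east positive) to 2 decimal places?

44.22°, 21.20°

Angular distance δ = d/R = 1044/6371 = 0.16387 rad; initial bearing θ = 4.2935 rad.
sin φ₂ = sin φ₁ cos δ + cos φ₁ sin δ cos θ = (0.7513)(0.9866) + (0.6600)(0.1631)(-0.4067) = 0.6974, so φ₂ = 44.22°.
Δλ = atan2(sin θ sin δ cos φ₁, cos δ − sin φ₁ sin φ₂) = atan2(-0.0984, 0.4627) = -12.002°.
λ₂ = 33.200° − 12.002° = 21.20°.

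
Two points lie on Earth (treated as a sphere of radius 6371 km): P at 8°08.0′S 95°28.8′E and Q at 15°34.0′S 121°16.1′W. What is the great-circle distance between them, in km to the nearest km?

15185 km

With latitudes φ₁ = -8.133°, φ₂ = -15.567° and longitude difference Δλ = 143.252°:
Haversine: a = sin²(Δφ/2) + cos φ₁ cos φ₂ sin²(Δλ/2) = 0.0042 + (0.9899)(0.9633)(0.9006) = 0.86307.
Central angle c = 2·arcsin(√a) = 2.38350 rad.
Distance = R·c = 6371 × 2.3835 ≈ 15185 km.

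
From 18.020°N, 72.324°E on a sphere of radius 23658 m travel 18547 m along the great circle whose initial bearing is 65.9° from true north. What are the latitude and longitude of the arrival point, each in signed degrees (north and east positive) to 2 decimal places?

29.55°, 120.14°

Angular distance δ = d/R = 18547/23658 = 0.78396 rad; initial bearing θ = 1.1502 rad.
sin φ₂ = sin φ₁ cos δ + cos φ₁ sin δ cos θ = (0.3093)(0.7081) + (0.9509)(0.7061)(0.4083) = 0.4932, so φ₂ = 29.55°.
Δλ = atan2(sin θ sin δ cos φ₁, cos δ − sin φ₁ sin φ₂) = atan2(0.6129, 0.5555) = 47.812°.
λ₂ = 72.324° + 47.812° = 120.14°.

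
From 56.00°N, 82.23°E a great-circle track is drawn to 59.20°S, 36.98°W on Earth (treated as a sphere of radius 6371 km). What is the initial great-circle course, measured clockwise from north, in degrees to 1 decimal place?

Δλ = -119.210° = -2.0806 rad.
y = sin Δλ · cos φ₂ = (-0.8728)(0.5120) = -0.4469
x = cos φ₁ sin φ₂ − sin φ₁ cos φ₂ cos Δλ = (0.5592)(-0.8590) − (0.8290)(0.5120)(-0.4880) = -0.2732
θ = atan2(y, x) = -121.43°; adding 360° gives 238.6°.

238.6°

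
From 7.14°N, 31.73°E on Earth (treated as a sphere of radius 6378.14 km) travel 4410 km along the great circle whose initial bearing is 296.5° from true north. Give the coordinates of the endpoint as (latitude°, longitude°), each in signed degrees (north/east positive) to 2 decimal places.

Angular distance δ = d/R = 4410/6378.14 = 0.69142 rad; initial bearing θ = 5.1749 rad.
sin φ₂ = sin φ₁ cos δ + cos φ₁ sin δ cos θ = (0.1243)(0.7703) + (0.9922)(0.6376)(0.4462) = 0.3781, so φ₂ = 22.21°.
Δλ = atan2(sin θ sin δ cos φ₁, cos δ − sin φ₁ sin φ₂) = atan2(-0.5662, 0.7233) = -38.053°.
λ₂ = 31.730° − 38.053° = -6.32°.

22.21°, -6.32°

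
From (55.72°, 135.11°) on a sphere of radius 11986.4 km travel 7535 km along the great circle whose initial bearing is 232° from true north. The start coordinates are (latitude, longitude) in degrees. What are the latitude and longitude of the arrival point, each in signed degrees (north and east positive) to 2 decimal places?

Angular distance δ = d/R = 7535/11986.4 = 0.62863 rad; initial bearing θ = 4.0492 rad.
sin φ₂ = sin φ₁ cos δ + cos φ₁ sin δ cos θ = (0.8263)(0.8088) + (0.5632)(0.5880)(-0.6157) = 0.4644, so φ₂ = 27.67°.
Δλ = atan2(sin θ sin δ cos φ₁, cos δ − sin φ₁ sin φ₂) = atan2(-0.2610, 0.4251) = -31.549°.
λ₂ = 135.110° − 31.549° = 103.56°.

27.67°, 103.56°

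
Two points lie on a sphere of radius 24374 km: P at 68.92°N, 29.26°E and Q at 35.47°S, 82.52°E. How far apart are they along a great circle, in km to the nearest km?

In radians: φ₁ = 1.2029, φ₂ = -0.6191, Δλ = 53.260° = 0.9296 rad.
Haversine: a = sin²(Δφ/2) + cos φ₁ cos φ₂ sin²(Δλ/2) = 0.6243 + (0.3597)(0.8144)(0.2009) = 0.68311.
Central angle c = 2·arcsin(√a) = 1.94574 rad.
Distance = R·c = 24374 × 1.9457 ≈ 47426 km.

47426 km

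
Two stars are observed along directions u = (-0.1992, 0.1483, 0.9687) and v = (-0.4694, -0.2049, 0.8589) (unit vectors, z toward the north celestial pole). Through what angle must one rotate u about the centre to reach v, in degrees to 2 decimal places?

u·v = 0.8951; |u| = 1.0000, |v| = 1.0000.
cos θ = (u·v)/(|u||v|) = 0.8951, so θ = 26.48°.

26.48°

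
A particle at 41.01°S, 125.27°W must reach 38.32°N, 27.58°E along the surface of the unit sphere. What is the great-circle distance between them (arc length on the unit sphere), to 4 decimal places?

With latitudes φ₁ = -41.010°, φ₂ = 38.320° and longitude difference Δλ = 152.850°:
cos c = sin φ₁ sin φ₂ + cos φ₁ cos φ₂ cos Δλ = (-0.6562)(0.6201) + (0.7546)(0.7846)(-0.8898) = -0.93367,
so c = arccos(-0.93367) = 2.77531 rad.
On the unit sphere the arc length equals the central angle: 2.7753.

2.7753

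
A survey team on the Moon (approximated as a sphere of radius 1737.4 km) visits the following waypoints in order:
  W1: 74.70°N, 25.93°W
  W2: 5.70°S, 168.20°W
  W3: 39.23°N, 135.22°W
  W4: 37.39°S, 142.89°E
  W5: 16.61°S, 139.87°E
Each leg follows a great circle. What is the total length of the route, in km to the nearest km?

Leg W1→W2: central angle 1.8791 rad, distance 3264.8 km.
Leg W2→W3: central angle 0.9474 rad, distance 1646.1 km.
Leg W3→W4: central angle 1.8726 rad, distance 3253.4 km.
Leg W4→W5: central angle 0.3656 rad, distance 635.3 km.
Total: 3264.8 + 1646.1 + 3253.4 + 635.3 ≈ 8800 km.

8800 km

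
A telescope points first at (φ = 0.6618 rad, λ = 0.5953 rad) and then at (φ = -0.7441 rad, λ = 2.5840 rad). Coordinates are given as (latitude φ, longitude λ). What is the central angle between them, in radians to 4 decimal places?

2.2807 rad

With latitudes φ₁ = 37.918°, φ₂ = -42.634° and longitude difference Δλ = 113.944°:
cos c = sin φ₁ sin φ₂ + cos φ₁ cos φ₂ cos Δλ = (0.6145)(-0.6773) + (0.7889)(0.7357)(-0.4058) = -0.65178,
so c = arccos(-0.65178) = 2.28072 rad.
So the angular separation is 2.2807 rad.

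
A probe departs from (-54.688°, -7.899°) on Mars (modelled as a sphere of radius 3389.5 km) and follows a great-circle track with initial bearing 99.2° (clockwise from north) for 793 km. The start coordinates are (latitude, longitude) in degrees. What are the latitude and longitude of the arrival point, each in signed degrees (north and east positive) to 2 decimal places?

-54.61°, 15.38°

Angular distance δ = d/R = 793/3389.5 = 0.23396 rad; initial bearing θ = 1.7314 rad.
sin φ₂ = sin φ₁ cos δ + cos φ₁ sin δ cos θ = (-0.8160)(0.9728) + (0.5780)(0.2318)(-0.1599) = -0.8152, so φ₂ = -54.61°.
Δλ = atan2(sin θ sin δ cos φ₁, cos δ − sin φ₁ sin φ₂) = atan2(0.1323, 0.3075) = 23.274°.
λ₂ = -7.899° + 23.274° = 15.38°.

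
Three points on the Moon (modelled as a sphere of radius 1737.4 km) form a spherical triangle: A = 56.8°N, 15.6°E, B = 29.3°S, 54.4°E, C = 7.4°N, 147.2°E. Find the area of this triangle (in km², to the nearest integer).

Side lengths (central angles): a = 1.6763, b = 1.8263, c = 1.6082 rad; semiperimeter s = 2.5554.
By l'Huilier's theorem, tan(E/4) = √[tan(s/2) tan((s−a)/2) tan((s−b)/2) tan((s−c)/2)], giving spherical excess E = 2.0175 rad.
Area = E·R² = 2.0175 × (1737.4)² ≈ 6089949 km².

6089949 km²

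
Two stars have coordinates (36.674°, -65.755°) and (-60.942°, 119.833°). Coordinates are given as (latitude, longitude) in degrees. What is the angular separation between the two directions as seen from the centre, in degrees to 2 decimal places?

155.48°

Let φ₁ = 0.6401 rad, φ₂ = -1.0636 rad, and Δλ = -3.0441 rad.
Haversine: a = sin²(Δφ/2) + cos φ₁ cos φ₂ sin²(Δλ/2) = 0.5663 + (0.8020)(0.4857)(0.9976) = 0.95489.
Central angle c = 2·arcsin(√a) = 2.71355 rad.
So the angular separation is 155.48°.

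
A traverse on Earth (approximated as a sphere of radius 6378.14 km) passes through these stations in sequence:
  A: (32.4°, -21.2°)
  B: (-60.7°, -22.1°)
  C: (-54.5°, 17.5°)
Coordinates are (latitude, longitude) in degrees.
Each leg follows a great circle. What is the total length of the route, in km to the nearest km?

12783 km

Leg A→B: central angle 1.6250 rad, distance 10364.2 km.
Leg B→C: central angle 0.3793 rad, distance 2419.1 km.
Total: 10364.2 + 2419.1 ≈ 12783 km.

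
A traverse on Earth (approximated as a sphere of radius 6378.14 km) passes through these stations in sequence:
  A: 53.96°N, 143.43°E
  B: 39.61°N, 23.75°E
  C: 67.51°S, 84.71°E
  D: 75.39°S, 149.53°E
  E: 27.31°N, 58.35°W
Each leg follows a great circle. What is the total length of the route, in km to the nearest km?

Leg A→B: central angle 1.2754 rad, distance 8134.8 km.
Leg B→C: central angle 2.0331 rad, distance 12967.4 km.
Leg C→D: central angle 0.3622 rad, distance 2310.1 km.
Leg D→E: central angle 2.2680 rad, distance 14465.6 km.
Total: 8134.8 + 12967.4 + 2310.1 + 14465.6 ≈ 37878 km.

37878 km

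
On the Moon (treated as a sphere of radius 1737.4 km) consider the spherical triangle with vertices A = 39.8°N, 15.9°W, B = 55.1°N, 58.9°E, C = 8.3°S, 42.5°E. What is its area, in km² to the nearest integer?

Side lengths (central angles): a = 1.1321, b = 1.2599, c = 0.8760 rad; semiperimeter s = 1.6340.
By l'Huilier's theorem, tan(E/4) = √[tan(s/2) tan((s−a)/2) tan((s−b)/2) tan((s−c)/2)], giving spherical excess E = 0.5700 rad.
Area = E·R² = 0.5700 × (1737.4)² ≈ 1720569 km².

1720569 km²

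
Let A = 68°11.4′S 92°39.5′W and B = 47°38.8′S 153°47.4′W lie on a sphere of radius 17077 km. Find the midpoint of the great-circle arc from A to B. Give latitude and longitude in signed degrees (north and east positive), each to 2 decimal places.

The central angle between A and B is δ = 0.6318 rad.
With f = 0.5, the slerp weights are sin((1−f)δ)/sin δ = 0.5260 and sin(fδ)/sin δ = 0.5260.
Weighted sum of the unit vectors: (0.5260)·(-0.0172,-0.3711,-0.9284) + (0.5260)·(-0.6044,-0.2975,-0.7390) = (-0.3270, -0.3517, -0.8771).
Converting back: φ = atan2(z, √(x²+y²)) = -61.30°, λ = atan2(y, x) = -132.91°.

-61.30°, -132.91°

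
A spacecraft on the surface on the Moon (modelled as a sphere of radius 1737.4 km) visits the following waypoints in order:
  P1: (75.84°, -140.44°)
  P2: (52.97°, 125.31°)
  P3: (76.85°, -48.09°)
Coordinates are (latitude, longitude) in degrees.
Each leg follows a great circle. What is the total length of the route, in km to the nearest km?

Leg P1→P2: central angle 0.7026 rad, distance 1220.7 km.
Leg P2→P3: central angle 0.8746 rad, distance 1519.6 km.
Total: 1220.7 + 1519.6 ≈ 2740 km.

2740 km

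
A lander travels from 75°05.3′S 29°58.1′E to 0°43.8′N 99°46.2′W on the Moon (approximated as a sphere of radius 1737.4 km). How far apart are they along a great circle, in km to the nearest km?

3038 km

Let φ₁ = -1.3105 rad, φ₂ = 0.0127 rad, and Δλ = -2.2644 rad.
cos c = sin φ₁ sin φ₂ + cos φ₁ cos φ₂ cos Δλ = (-0.9663)(0.0127) + (0.2573)(0.9999)(-0.6393) = -0.17680,
so c = arccos(-0.17680) = 1.74854 rad.
Distance = R·c = 1737.4 × 1.7485 ≈ 3038 km.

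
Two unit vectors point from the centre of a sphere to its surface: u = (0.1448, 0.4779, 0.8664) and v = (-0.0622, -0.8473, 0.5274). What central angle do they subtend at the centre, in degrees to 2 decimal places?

u·v = 0.0430; |u| = 1.0000, |v| = 1.0000.
cos θ = (u·v)/(|u||v|) = 0.0430, so θ = 87.53°.

87.53°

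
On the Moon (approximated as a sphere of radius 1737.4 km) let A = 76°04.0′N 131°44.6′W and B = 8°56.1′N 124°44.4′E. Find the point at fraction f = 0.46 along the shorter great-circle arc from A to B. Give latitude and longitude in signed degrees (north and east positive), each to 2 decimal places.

52.67°, 140.84°

Central angle δ = 1.4755 rad. Interpolating on the sphere with fraction f = 0.46:
P = [sin((1−f)δ)·A + sin(fδ)·B] / sin δ = 0.7184·A + 0.6307·B in Cartesian coordinates,
giving P = (-0.4702, 0.3829, 0.7952), i.e. latitude 52.67°, longitude 140.84°.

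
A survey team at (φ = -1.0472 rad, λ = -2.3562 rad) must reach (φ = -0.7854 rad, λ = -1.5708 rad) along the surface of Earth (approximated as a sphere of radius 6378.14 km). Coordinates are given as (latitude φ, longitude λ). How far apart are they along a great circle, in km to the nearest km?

Let φ₁ = -1.0472 rad, φ₂ = -0.7854 rad, and Δλ = 0.7854 rad.
cos c = sin φ₁ sin φ₂ + cos φ₁ cos φ₂ cos Δλ = (-0.8660)(-0.7071) + (0.5000)(0.7071)(0.7071) = 0.86237,
so c = arccos(0.86237) = 0.53086 rad.
Distance = R·c = 6378.14 × 0.5309 ≈ 3386 km.

3386 km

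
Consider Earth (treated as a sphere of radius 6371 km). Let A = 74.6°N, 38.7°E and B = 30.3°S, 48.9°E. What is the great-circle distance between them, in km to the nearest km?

11688 km

With latitudes φ₁ = 74.600°, φ₂ = -30.300° and longitude difference Δλ = 10.200°:
Haversine: a = sin²(Δφ/2) + cos φ₁ cos φ₂ sin²(Δλ/2) = 0.6286 + (0.2656)(0.8634)(0.0079) = 0.63038.
Central angle c = 2·arcsin(√a) = 1.83460 rad.
Distance = R·c = 6371 × 1.8346 ≈ 11688 km.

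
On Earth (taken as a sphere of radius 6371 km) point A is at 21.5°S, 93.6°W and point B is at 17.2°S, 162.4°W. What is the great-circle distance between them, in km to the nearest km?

7177 km

Let φ₁ = -0.3752 rad, φ₂ = -0.3002 rad, and Δλ = -1.2008 rad.
cos c = sin φ₁ sin φ₂ + cos φ₁ cos φ₂ cos Δλ = (-0.3665)(-0.2957) + (0.9304)(0.9553)(0.3616) = 0.42979,
so c = arccos(0.42979) = 1.12653 rad.
Distance = R·c = 6371 × 1.1265 ≈ 7177 km.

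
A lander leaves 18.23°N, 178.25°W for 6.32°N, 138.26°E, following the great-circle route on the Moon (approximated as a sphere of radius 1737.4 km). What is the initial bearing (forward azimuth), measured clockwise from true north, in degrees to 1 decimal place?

With φ₁ = 0.3182, φ₂ = 0.1103, Δλ = -0.7590 rad, the forward-azimuth formula gives
θ = atan2( sin Δλ cos φ₂ , cos φ₁ sin φ₂ − sin φ₁ cos φ₂ cos Δλ ) = atan2(-0.6840, -0.1210) = -100.03°.
Adding 360° brings this into [0°, 360°): 260.0°.

260.0°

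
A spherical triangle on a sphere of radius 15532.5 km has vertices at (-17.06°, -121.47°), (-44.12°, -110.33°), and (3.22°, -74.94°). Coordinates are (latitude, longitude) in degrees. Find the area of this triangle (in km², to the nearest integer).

57680267 km²

Side lengths (central angles): a = 0.9942, b = 0.8761, c = 0.5000 rad; semiperimeter s = 1.1851.
By l'Huilier's theorem, tan(E/4) = √[tan(s/2) tan((s−a)/2) tan((s−b)/2) tan((s−c)/2)], giving spherical excess E = 0.2391 rad.
Area = E·R² = 0.2391 × (15532.5)² ≈ 57680267 km².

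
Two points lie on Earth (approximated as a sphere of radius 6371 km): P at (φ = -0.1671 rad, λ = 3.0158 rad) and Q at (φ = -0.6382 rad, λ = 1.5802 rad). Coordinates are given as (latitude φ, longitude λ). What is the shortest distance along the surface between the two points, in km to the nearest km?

Let φ₁ = -0.1671 rad, φ₂ = -0.6382 rad, and Δλ = -1.4356 rad.
cos c = sin φ₁ sin φ₂ + cos φ₁ cos φ₂ cos Δλ = (-0.1663)(-0.5958) + (0.9861)(0.8032)(0.1348) = 0.20583,
so c = arccos(0.20583) = 1.36348 rad.
Distance = R·c = 6371 × 1.3635 ≈ 8687 km.

8687 km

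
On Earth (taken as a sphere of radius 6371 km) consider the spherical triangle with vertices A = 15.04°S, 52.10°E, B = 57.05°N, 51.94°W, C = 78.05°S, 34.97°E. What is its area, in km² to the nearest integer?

86748484 km²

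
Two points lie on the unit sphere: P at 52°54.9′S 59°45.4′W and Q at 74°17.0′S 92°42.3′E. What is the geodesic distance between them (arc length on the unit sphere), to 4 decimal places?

0.8981

Let φ₁ = -0.9235 rad, φ₂ = -1.2965 rad, and Δλ = 2.6610 rad.
cos c = sin φ₁ sin φ₂ + cos φ₁ cos φ₂ cos Δλ = (-0.7977)(-0.9626) + (0.6030)(0.2709)(-0.8867) = 0.62308,
so c = arccos(0.62308) = 0.89812 rad.
On the unit sphere the arc length equals the central angle: 0.8981.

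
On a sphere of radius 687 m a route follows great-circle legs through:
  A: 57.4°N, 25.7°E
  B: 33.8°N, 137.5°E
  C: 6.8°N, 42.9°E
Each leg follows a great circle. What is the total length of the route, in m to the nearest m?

Leg A→B: central angle 1.2636 rad, distance 868.1 m.
Leg B→C: central angle 1.5711 rad, distance 1079.3 m.
Total: 868.1 + 1079.3 ≈ 1947 m.

1947 m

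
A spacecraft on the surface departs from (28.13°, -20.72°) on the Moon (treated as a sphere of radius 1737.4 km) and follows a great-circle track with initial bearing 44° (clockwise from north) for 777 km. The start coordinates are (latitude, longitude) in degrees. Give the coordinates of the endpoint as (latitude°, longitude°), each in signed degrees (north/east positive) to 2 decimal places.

Angular distance δ = d/R = 777/1737.4 = 0.44722 rad; initial bearing θ = 0.7679 rad.
sin φ₂ = sin φ₁ cos δ + cos φ₁ sin δ cos θ = (0.4715)(0.9017) + (0.8819)(0.4325)(0.7193) = 0.6994, so φ₂ = 44.38°.
Δλ = atan2(sin θ sin δ cos φ₁, cos δ − sin φ₁ sin φ₂) = atan2(0.2649, 0.5719) = 24.856°.
λ₂ = -20.720° + 24.856° = 4.14°.

44.38°, 4.14°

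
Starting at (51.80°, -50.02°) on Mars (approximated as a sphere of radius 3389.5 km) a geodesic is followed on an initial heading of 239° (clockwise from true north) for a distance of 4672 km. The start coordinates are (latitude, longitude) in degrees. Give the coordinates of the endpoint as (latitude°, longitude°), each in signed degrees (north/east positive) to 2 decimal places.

-9.34°, -108.52°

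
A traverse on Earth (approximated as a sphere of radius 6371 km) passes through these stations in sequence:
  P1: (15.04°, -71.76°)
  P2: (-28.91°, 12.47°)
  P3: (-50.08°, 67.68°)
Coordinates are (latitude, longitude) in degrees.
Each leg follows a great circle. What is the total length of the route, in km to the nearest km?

Leg P1→P2: central angle 1.6113 rad, distance 10265.4 km.
Leg P2→P3: central angle 0.8075 rad, distance 5144.8 km.
Total: 10265.4 + 5144.8 ≈ 15410 km.

15410 km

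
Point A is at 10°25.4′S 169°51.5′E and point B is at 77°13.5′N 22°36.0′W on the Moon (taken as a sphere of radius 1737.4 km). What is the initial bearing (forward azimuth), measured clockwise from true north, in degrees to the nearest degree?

3°

Δλ = 167.542° = 2.9242 rad.
y = sin Δλ · cos φ₂ = (0.2157)(0.2211) = 0.0477
x = cos φ₁ sin φ₂ − sin φ₁ cos φ₂ cos Δλ = (0.9835)(0.9752) − (-0.1809)(0.2211)(-0.9765) = 0.9201
θ = atan2(y, x) = 2.97°, so the bearing is 3°.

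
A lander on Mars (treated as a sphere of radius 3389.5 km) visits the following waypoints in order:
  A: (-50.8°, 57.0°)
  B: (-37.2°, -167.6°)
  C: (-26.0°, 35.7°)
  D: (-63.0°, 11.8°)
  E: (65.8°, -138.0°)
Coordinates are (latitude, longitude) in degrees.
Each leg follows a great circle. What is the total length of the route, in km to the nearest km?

Leg A→B: central angle 1.4605 rad, distance 4950.4 km.
Leg B→C: central angle 1.9741 rad, distance 6691.3 km.
Leg C→D: central angle 0.7019 rad, distance 2378.9 km.
Leg D→E: central angle 2.9111 rad, distance 9867.1 km.
Total: 4950.4 + 6691.3 + 2378.9 + 9867.1 ≈ 23888 km.

23888 km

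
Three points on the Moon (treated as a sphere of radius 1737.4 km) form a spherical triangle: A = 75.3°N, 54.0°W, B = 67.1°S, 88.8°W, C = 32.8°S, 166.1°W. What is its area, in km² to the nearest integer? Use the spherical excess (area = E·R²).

7501067 km²

Side lengths (central angles): a = 0.9632, b = 2.2196, c = 2.5149 rad; semiperimeter s = 2.8488.
By l'Huilier's theorem, tan(E/4) = √[tan(s/2) tan((s−a)/2) tan((s−b)/2) tan((s−c)/2)], giving spherical excess E = 2.4850 rad.
Area = E·R² = 2.4850 × (1737.4)² ≈ 7501067 km².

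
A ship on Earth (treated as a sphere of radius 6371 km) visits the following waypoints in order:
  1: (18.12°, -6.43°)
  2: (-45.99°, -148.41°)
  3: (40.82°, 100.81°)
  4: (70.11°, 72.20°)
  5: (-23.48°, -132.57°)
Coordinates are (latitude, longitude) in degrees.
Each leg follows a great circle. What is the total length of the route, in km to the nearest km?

Leg 1→2: central angle 2.4097 rad, distance 15352.0 km.
Leg 2→3: central angle 2.2872 rad, distance 14571.8 km.
Leg 3→4: central angle 0.5722 rad, distance 3645.4 km.
Leg 4→5: central angle 2.2890 rad, distance 14582.9 km.
Total: 15352.0 + 14571.8 + 3645.4 + 14582.9 ≈ 48152 km.

48152 km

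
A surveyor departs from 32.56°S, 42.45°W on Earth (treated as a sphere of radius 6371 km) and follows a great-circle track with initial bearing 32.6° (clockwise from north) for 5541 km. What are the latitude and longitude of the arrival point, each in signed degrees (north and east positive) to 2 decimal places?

11.27°, -17.63°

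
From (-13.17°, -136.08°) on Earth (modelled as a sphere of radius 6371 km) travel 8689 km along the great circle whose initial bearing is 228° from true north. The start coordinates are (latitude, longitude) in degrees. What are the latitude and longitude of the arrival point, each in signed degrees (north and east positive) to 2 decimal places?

Angular distance δ = d/R = 8689/6371 = 1.36384 rad; initial bearing θ = 3.9794 rad.
sin φ₂ = sin φ₁ cos δ + cos φ₁ sin δ cos θ = (-0.2278)(0.2055) + (0.9737)(0.9787)(-0.6691) = -0.6844, so φ₂ = -43.19°.
Δλ = atan2(sin θ sin δ cos φ₁, cos δ − sin φ₁ sin φ₂) = atan2(-0.7082, 0.0495) = -85.998°.
λ₂ = -136.080° − 85.998° = -222.08° → 137.92° after wrapping to (−180°, 180°].

-43.19°, 137.92°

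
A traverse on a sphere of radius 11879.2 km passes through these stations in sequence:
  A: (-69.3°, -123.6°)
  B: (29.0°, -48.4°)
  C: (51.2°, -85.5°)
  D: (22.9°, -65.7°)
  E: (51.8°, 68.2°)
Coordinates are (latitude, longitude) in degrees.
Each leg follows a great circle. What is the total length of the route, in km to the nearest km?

56957 km

Leg A→B: central angle 1.9547 rad, distance 23220.2 km.
Leg B→C: central angle 0.6182 rad, distance 7343.4 km.
Leg C→D: central angle 0.5617 rad, distance 6672.5 km.
Leg D→E: central angle 1.6601 rad, distance 19721.0 km.
Total: 23220.2 + 7343.4 + 6672.5 + 19721.0 ≈ 56957 km.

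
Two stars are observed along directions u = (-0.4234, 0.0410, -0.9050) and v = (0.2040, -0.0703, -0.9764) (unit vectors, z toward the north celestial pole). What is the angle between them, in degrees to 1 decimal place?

u·v = 0.7944; |u| = 1.0000, |v| = 1.0000.
cos θ = (u·v)/(|u||v|) = 0.7944, so θ = 37.4°.

37.4°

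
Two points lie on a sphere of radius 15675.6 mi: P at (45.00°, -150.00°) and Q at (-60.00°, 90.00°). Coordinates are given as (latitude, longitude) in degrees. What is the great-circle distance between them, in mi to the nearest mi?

38879 mi

With latitudes φ₁ = 45.000°, φ₂ = -60.000° and longitude difference Δλ = -120.000°:
Haversine: a = sin²(Δφ/2) + cos φ₁ cos φ₂ sin²(Δλ/2) = 0.6294 + (0.7071)(0.5000)(0.7500) = 0.89457.
Central angle c = 2·arcsin(√a) = 2.48022 rad.
Distance = R·c = 15675.6 × 2.4802 ≈ 38879 mi.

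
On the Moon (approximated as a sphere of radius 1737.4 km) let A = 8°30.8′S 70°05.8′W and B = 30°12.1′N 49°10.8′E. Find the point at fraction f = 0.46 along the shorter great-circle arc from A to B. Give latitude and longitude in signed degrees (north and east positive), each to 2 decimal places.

Central angle δ = 2.0857 rad. Interpolating on the sphere with fraction f = 0.46:
P = [sin((1−f)δ)·A + sin(fδ)·B] / sin δ = 1.0373·A + 0.9409·B in Cartesian coordinates,
giving P = (0.8808, -0.3493, 0.3197), i.e. latitude 18.65°, longitude -21.63°.

18.65°, -21.63°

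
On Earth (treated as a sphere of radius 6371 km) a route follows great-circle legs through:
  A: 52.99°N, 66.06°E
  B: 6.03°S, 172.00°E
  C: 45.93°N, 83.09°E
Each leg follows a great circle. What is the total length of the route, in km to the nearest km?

22011 km

Leg A→B: central angle 1.8217 rad, distance 11606.1 km.
Leg B→C: central angle 1.6332 rad, distance 10404.8 km.
Total: 11606.1 + 10404.8 ≈ 22011 km.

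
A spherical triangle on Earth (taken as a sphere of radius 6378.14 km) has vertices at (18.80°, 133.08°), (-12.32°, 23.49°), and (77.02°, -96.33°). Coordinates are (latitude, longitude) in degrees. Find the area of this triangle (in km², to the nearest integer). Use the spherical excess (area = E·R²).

Side lengths (central angles): a = 1.8934, b = 1.3942, c = 1.9594 rad; semiperimeter s = 2.6235.
By l'Huilier's theorem, tan(E/4) = √[tan(s/2) tan((s−a)/2) tan((s−b)/2) tan((s−c)/2)], giving spherical excess E = 2.1394 rad.
Area = E·R² = 2.1394 × (6378.14)² ≈ 87031487 km².

87031487 km²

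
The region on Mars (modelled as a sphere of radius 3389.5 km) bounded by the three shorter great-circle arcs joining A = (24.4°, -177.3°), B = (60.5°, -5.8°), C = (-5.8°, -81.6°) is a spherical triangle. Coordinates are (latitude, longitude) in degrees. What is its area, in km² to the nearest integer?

20218326 km²

Side lengths (central angles): a = 1.5386, b = 1.7029, c = 1.6549 rad; semiperimeter s = 2.4482.
By l'Huilier's theorem, tan(E/4) = √[tan(s/2) tan((s−a)/2) tan((s−b)/2) tan((s−c)/2)], giving spherical excess E = 1.7598 rad.
Area = E·R² = 1.7598 × (3389.5)² ≈ 20218326 km².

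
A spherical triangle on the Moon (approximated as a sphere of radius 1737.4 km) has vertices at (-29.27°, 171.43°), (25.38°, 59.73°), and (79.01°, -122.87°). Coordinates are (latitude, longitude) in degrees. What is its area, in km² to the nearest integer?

7047496 km²

Side lengths (central angles): a = 1.3195, b = 1.9949, c = 2.0955 rad; semiperimeter s = 2.7050.
By l'Huilier's theorem, tan(E/4) = √[tan(s/2) tan((s−a)/2) tan((s−b)/2) tan((s−c)/2)], giving spherical excess E = 2.3347 rad.
Area = E·R² = 2.3347 × (1737.4)² ≈ 7047496 km².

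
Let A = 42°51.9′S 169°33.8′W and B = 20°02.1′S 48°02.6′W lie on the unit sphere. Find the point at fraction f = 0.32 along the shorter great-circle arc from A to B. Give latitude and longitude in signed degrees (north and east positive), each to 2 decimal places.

-53.70°, -124.73°

The central angle between A and B is δ = 1.6981 rad.
With f = 0.32, the slerp weights are sin((1−f)δ)/sin δ = 0.9221 and sin(fδ)/sin δ = 0.5213.
Weighted sum of the unit vectors: (0.9221)·(-0.7208,-0.1328,-0.6803) + (0.5213)·(0.6281,-0.6986,-0.3426) = (-0.3373, -0.4866, -0.8059).
Converting back: φ = atan2(z, √(x²+y²)) = -53.70°, λ = atan2(y, x) = -124.73°.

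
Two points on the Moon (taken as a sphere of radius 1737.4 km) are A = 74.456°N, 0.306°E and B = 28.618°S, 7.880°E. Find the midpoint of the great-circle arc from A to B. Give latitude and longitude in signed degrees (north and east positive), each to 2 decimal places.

Central angle δ = 1.8011 rad. Interpolating on the sphere with fraction f = 0.5:
P = [sin((1−f)δ)·A + sin(fδ)·B] / sin δ = 0.8049·A + 0.8049·B in Cartesian coordinates,
giving P = (0.9156, 0.0980, 0.3899), i.e. latitude 22.95°, longitude 6.11°.

22.95°, 6.11°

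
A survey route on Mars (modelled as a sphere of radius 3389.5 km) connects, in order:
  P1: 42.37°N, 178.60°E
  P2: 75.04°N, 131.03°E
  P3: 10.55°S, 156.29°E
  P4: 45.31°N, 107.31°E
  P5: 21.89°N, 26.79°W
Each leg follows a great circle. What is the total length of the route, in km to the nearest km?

17615 km

Leg P1→P2: central angle 0.6765 rad, distance 2293.1 km.
Leg P2→P3: central angle 1.5181 rad, distance 5145.8 km.
Leg P3→P4: central angle 1.2413 rad, distance 4207.3 km.
Leg P4→P5: central angle 1.7610 rad, distance 5969.0 km.
Total: 2293.1 + 5145.8 + 4207.3 + 5969.0 ≈ 17615 km.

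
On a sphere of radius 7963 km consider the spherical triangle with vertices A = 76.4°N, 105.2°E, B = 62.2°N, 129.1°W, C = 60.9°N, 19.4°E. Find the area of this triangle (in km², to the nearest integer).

11496963 km²

Side lengths (central angles): a = 0.9526, b = 0.5401, c = 0.6505 rad; semiperimeter s = 1.0716.
By l'Huilier's theorem, tan(E/4) = √[tan(s/2) tan((s−a)/2) tan((s−b)/2) tan((s−c)/2)], giving spherical excess E = 0.1813 rad.
Area = E·R² = 0.1813 × (7963)² ≈ 11496963 km².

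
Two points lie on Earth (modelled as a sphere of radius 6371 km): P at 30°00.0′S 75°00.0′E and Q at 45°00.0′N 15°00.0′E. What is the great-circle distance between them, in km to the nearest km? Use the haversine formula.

Let φ₁ = -0.5236 rad, φ₂ = 0.7854 rad, and Δλ = -1.0472 rad.
Haversine: a = sin²(Δφ/2) + cos φ₁ cos φ₂ sin²(Δλ/2) = 0.3706 + (0.8660)(0.7071)(0.2500) = 0.52368.
Central angle c = 2·arcsin(√a) = 1.61818 rad.
Distance = R·c = 6371 × 1.6182 ≈ 10309 km.

10309 km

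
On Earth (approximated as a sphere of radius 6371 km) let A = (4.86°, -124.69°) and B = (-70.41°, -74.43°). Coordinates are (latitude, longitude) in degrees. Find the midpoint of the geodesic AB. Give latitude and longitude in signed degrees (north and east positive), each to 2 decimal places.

-34.71°, -112.67°

The central angle between A and B is δ = 1.4366 rad.
With f = 0.5, the slerp weights are sin((1−f)δ)/sin δ = 0.6641 and sin(fδ)/sin δ = 0.6641.
Weighted sum of the unit vectors: (0.6641)·(-0.5671,-0.8193,0.0847) + (0.6641)·(0.0900,-0.3230,-0.9421) = (-0.3168, -0.7586, -0.5694).
Converting back: φ = atan2(z, √(x²+y²)) = -34.71°, λ = atan2(y, x) = -112.67°.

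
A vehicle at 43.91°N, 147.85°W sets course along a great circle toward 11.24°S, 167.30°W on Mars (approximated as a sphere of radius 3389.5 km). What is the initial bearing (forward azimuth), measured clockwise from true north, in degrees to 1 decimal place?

Δλ = -19.450° = -0.3395 rad.
y = sin Δλ · cos φ₂ = (-0.3330)(0.9808) = -0.3266
x = cos φ₁ sin φ₂ − sin φ₁ cos φ₂ cos Δλ = (0.7204)(-0.1949) − (0.6935)(0.9808)(0.9429) = -0.7818
θ = atan2(y, x) = -157.33°; adding 360° gives 202.7°.

202.7°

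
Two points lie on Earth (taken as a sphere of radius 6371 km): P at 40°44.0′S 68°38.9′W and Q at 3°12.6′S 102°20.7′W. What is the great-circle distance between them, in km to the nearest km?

In radians: φ₁ = -0.7109, φ₂ = -0.0560, Δλ = -33.697° = -0.5881 rad.
cos c = sin φ₁ sin φ₂ + cos φ₁ cos φ₂ cos Δλ = (-0.6525)(-0.0560) + (0.7578)(0.9984)(0.8320) = 0.66599,
so c = arccos(0.66599) = 0.84197 rad.
Distance = R·c = 6371 × 0.8420 ≈ 5364 km.

5364 km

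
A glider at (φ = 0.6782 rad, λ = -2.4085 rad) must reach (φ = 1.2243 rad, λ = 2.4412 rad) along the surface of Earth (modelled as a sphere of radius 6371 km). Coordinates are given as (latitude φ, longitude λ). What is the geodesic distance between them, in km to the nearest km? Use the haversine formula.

5696 km

With latitudes φ₁ = 38.858°, φ₂ = 70.147° and longitude difference Δλ = -82.133°:
Haversine: a = sin²(Δφ/2) + cos φ₁ cos φ₂ sin²(Δλ/2) = 0.0727 + (0.7787)(0.3396)(0.4316) = 0.18685.
Central angle c = 2·arcsin(√a) = 0.89399 rad.
Distance = R·c = 6371 × 0.8940 ≈ 5696 km.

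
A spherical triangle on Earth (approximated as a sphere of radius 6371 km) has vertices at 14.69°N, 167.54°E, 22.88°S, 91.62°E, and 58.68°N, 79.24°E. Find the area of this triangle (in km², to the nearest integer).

Side lengths (central angles): a = 1.4347, b = 1.3371, c = 1.4523 rad; semiperimeter s = 2.1121.
By l'Huilier's theorem, tan(E/4) = √[tan(s/2) tan((s−a)/2) tan((s−b)/2) tan((s−c)/2)], giving spherical excess E = 1.1474 rad.
Area = E·R² = 1.1474 × (6371)² ≈ 46574332 km².

46574332 km²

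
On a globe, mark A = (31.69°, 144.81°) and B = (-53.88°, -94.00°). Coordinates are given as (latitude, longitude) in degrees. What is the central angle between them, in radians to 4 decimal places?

Let φ₁ = 0.5531 rad, φ₂ = -0.9404 rad, and Δλ = 2.1152 rad.
Haversine: a = sin²(Δφ/2) + cos φ₁ cos φ₂ sin²(Δλ/2) = 0.4614 + (0.8509)(0.5895)(0.7589) = 0.84205.
Central angle c = 2·arcsin(√a) = 2.32418 rad.
So the angular separation is 2.3242 rad.

2.3242 rad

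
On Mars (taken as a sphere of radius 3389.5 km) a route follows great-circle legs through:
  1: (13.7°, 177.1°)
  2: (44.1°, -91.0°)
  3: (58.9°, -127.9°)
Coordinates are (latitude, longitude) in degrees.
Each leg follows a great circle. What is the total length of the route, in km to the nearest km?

Leg 1→2: central angle 1.4286 rad, distance 4842.3 km.
Leg 2→3: central angle 0.4679 rad, distance 1585.9 km.
Total: 4842.3 + 1585.9 ≈ 6428 km.

6428 km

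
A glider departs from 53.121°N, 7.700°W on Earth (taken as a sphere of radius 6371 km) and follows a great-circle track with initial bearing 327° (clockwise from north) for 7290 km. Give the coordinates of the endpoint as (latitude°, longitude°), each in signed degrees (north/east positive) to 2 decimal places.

52.11°, -133.87°

Angular distance δ = d/R = 7290/6371 = 1.14425 rad; initial bearing θ = 5.7072 rad.
sin φ₂ = sin φ₁ cos δ + cos φ₁ sin δ cos θ = (0.7999)(0.4137) + (0.6001)(0.9104)(0.8387) = 0.7892, so φ₂ = 52.11°.
Δλ = atan2(sin θ sin δ cos φ₁, cos δ − sin φ₁ sin φ₂) = atan2(-0.2976, -0.2175) = -126.167°.
λ₂ = -7.700° − 126.167° = -133.87°.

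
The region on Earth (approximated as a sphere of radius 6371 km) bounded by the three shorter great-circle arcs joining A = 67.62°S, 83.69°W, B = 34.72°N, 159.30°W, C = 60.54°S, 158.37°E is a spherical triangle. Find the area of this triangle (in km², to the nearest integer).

Side lengths (central angles): a = 1.7692, b = 0.7708, c = 2.0363 rad; semiperimeter s = 2.2881.
By l'Huilier's theorem, tan(E/4) = √[tan(s/2) tan((s−a)/2) tan((s−b)/2) tan((s−c)/2)], giving spherical excess E = 1.0350 rad.
Area = E·R² = 1.0350 × (6371)² ≈ 42009006 km².

42009006 km²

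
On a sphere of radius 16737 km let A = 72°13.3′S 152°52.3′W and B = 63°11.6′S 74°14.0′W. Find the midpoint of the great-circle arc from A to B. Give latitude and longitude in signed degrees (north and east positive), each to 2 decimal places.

Central angle δ = 0.5011 rad. Interpolating on the sphere with fraction f = 0.5:
P = [sin((1−f)δ)·A + sin(fδ)·B] / sin δ = 0.5161·A + 0.5161·B in Cartesian coordinates,
giving P = (-0.0770, -0.2959, -0.9521), i.e. latitude -72.20°, longitude -104.59°.

-72.20°, -104.59°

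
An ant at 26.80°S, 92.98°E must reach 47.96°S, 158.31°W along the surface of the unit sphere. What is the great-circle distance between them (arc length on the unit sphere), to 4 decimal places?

1.4272

With latitudes φ₁ = -26.800°, φ₂ = -47.960° and longitude difference Δλ = 108.710°:
cos c = sin φ₁ sin φ₂ + cos φ₁ cos φ₂ cos Δλ = (-0.4509)(-0.7427) + (0.8926)(0.6696)(-0.3208) = 0.14312,
so c = arccos(0.14312) = 1.42718 rad.
On the unit sphere the arc length equals the central angle: 1.4272.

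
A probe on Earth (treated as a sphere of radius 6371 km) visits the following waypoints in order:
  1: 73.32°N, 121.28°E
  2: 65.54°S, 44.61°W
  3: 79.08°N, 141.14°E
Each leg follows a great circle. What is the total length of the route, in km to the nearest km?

Leg 1→2: central angle 2.9815 rad, distance 18995.0 km.
Leg 2→3: central angle 2.9036 rad, distance 18498.8 km.
Total: 18995.0 + 18498.8 ≈ 37494 km.

37494 km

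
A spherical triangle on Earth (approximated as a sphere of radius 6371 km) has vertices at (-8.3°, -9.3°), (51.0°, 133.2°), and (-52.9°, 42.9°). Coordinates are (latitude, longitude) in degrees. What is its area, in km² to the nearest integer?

Side lengths (central angles): a = 2.2419, b = 1.0690, c = 2.2221 rad; semiperimeter s = 2.7665.
By l'Huilier's theorem, tan(E/4) = √[tan(s/2) tan((s−a)/2) tan((s−b)/2) tan((s−c)/2)], giving spherical excess E = 2.3602 rad.
Area = E·R² = 2.3602 × (6371)² ≈ 95800462 km².

95800462 km²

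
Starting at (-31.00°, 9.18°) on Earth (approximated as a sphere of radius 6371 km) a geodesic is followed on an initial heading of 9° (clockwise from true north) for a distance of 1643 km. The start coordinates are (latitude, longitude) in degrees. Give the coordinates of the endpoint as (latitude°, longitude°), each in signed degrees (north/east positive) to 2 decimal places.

Angular distance δ = d/R = 1643/6371 = 0.25789 rad; initial bearing θ = 0.1571 rad.
sin φ₂ = sin φ₁ cos δ + cos φ₁ sin δ cos θ = (-0.5150)(0.9669) + (0.8572)(0.2550)(0.9877) = -0.2821, so φ₂ = -16.38°.
Δλ = atan2(sin θ sin δ cos φ₁, cos δ − sin φ₁ sin φ₂) = atan2(0.0342, 0.8216) = 2.383°.
λ₂ = 9.180° + 2.383° = 11.56°.

-16.38°, 11.56°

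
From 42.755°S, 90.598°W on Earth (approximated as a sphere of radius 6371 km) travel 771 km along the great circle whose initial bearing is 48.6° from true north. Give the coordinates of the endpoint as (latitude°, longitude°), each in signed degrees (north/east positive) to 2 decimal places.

-37.97°, -84.00°

Angular distance δ = d/R = 771/6371 = 0.12102 rad; initial bearing θ = 0.8482 rad.
sin φ₂ = sin φ₁ cos δ + cos φ₁ sin δ cos θ = (-0.6789)(0.9927) + (0.7343)(0.1207)(0.6613) = -0.6153, so φ₂ = -37.97°.
Δλ = atan2(sin θ sin δ cos φ₁, cos δ − sin φ₁ sin φ₂) = atan2(0.0665, 0.5750) = 6.596°.
λ₂ = -90.598° + 6.596° = -84.00°.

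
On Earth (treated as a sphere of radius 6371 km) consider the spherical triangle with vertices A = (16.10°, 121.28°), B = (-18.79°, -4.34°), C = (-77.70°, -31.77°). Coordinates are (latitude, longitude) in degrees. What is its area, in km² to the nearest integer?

Side lengths (central angles): a = 1.0544, b = 2.0414, c = 2.2383 rad; semiperimeter s = 2.6671.
By l'Huilier's theorem, tan(E/4) = √[tan(s/2) tan((s−a)/2) tan((s−b)/2) tan((s−c)/2)], giving spherical excess E = 2.0147 rad.
Area = E·R² = 2.0147 × (6371)² ≈ 81775580 km².

81775580 km²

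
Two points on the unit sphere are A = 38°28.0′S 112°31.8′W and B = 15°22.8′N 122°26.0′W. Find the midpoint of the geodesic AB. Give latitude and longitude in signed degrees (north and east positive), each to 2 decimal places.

The central angle between A and B is δ = 0.9537 rad.
With f = 0.5, the slerp weights are sin((1−f)δ)/sin δ = 0.5628 and sin(fδ)/sin δ = 0.5628.
Weighted sum of the unit vectors: (0.5628)·(-0.3000,-0.7232,-0.6221) + (0.5628)·(-0.5171,-0.8138,0.2652) = (-0.4599, -0.8650, -0.2008).
Converting back: φ = atan2(z, √(x²+y²)) = -11.58°, λ = atan2(y, x) = -118.00°.

-11.58°, -118.00°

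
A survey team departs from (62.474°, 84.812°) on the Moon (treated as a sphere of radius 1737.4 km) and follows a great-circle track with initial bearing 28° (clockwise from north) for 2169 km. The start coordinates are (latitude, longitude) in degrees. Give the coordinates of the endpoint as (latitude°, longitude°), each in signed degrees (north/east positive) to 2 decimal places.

41.91°, -131.94°

Angular distance δ = d/R = 2169/1737.4 = 1.24842 rad; initial bearing θ = 0.4887 rad.
sin φ₂ = sin φ₁ cos δ + cos φ₁ sin δ cos θ = (0.8868)(0.3168) + (0.4622)(0.9485)(0.8829) = 0.6680, so φ₂ = 41.91°.
Δλ = atan2(sin θ sin δ cos φ₁, cos δ − sin φ₁ sin φ₂) = atan2(0.2058, -0.2756) = 143.247°.
λ₂ = 84.812° + 143.247° = 228.06° → -131.94° after wrapping to (−180°, 180°].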